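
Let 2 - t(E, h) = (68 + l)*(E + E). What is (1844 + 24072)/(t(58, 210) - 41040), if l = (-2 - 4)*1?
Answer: -12958/24115 ≈ -0.53734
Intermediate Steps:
l = -6 (l = -6*1 = -6)
t(E, h) = 2 - 124*E (t(E, h) = 2 - (68 - 6)*(E + E) = 2 - 62*2*E = 2 - 124*E)
(1844 + 24072)/(t(58, 210) - 41040) = (1844 + 24072)/((2 - 124*58) - 41040) = 25916/((2 - 7192) - 41040) = 25916/(-7190 - 41040) = 25916/(-48230) = 25916*(-1/48230) = -12958/24115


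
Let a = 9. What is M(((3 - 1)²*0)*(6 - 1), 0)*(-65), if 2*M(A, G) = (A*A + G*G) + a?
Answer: -585/2 ≈ -292.50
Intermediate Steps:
M(A, G) = 9/2 + A²/2 + G²/2 (M(A, G) = ((A*A + G*G) + 9)/2 = ((A² + G²) + 9)/2 = (9 + A² + G²)/2 = 9/2 + A²/2 + G²/2)
M(((3 - 1)²*0)*(6 - 1), 0)*(-65) = (9/2 + (((3 - 1)²*0)*(6 - 1))²/2 + (½)*0²)*(-65) = (9/2 + ((2²*0)*5)²/2 + (½)*0)*(-65) = (9/2 + ((4*0)*5)²/2 + 0)*(-65) = (9/2 + (0*5)²/2 + 0)*(-65) = (9/2 + (½)*0² + 0)*(-65) = (9/2 + (½)*0 + 0)*(-65) = (9/2 + 0 + 0)*(-65) = (9/2)*(-65) = -585/2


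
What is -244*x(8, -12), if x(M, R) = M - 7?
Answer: -244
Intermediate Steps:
x(M, R) = -7 + M
-244*x(8, -12) = -244*(-7 + 8) = -244*1 = -244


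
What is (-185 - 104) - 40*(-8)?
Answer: 31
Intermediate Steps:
(-185 - 104) - 40*(-8) = -289 - 1*(-320) = -289 + 320 = 31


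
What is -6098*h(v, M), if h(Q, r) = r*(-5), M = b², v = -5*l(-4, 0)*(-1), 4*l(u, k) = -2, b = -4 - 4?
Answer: 1951360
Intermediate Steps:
b = -8
l(u, k) = -½ (l(u, k) = (¼)*(-2) = -½)
v = -5/2 (v = -5*(-½)*(-1) = (5/2)*(-1) = -5/2 ≈ -2.5000)
M = 64 (M = (-8)² = 64)
h(Q, r) = -5*r
-6098*h(v, M) = -(-30490)*64 = -6098*(-320) = 1951360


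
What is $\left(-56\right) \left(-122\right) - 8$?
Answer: $6824$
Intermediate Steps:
$\left(-56\right) \left(-122\right) - 8 = 6832 - 8 = 6824$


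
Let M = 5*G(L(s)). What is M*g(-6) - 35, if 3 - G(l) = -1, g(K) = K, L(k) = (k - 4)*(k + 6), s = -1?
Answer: -155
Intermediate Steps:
L(k) = (-4 + k)*(6 + k)
G(l) = 4 (G(l) = 3 - 1*(-1) = 3 + 1 = 4)
M = 20 (M = 5*4 = 20)
M*g(-6) - 35 = 20*(-6) - 35 = -120 - 35 = -155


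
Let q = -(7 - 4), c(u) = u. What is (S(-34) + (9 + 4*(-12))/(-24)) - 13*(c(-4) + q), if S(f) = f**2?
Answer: 9989/8 ≈ 1248.6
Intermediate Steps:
q = -3 (q = -1*3 = -3)
(S(-34) + (9 + 4*(-12))/(-24)) - 13*(c(-4) + q) = ((-34)**2 + (9 + 4*(-12))/(-24)) - 13*(-4 - 3) = (1156 + (9 - 48)*(-1/24)) - 13*(-7) = (1156 - 39*(-1/24)) + 91 = (1156 + 13/8) + 91 = 9261/8 + 91 = 9989/8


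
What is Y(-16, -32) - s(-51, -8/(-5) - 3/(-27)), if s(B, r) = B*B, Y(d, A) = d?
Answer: -2617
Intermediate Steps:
s(B, r) = B²
Y(-16, -32) - s(-51, -8/(-5) - 3/(-27)) = -16 - 1*(-51)² = -16 - 1*2601 = -16 - 2601 = -2617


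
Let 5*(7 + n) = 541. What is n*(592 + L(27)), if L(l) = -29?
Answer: 284878/5 ≈ 56976.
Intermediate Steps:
n = 506/5 (n = -7 + (⅕)*541 = -7 + 541/5 = 506/5 ≈ 101.20)
n*(592 + L(27)) = 506*(592 - 29)/5 = (506/5)*563 = 284878/5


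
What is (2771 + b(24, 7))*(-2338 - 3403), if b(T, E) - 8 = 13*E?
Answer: -16476670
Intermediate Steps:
b(T, E) = 8 + 13*E
(2771 + b(24, 7))*(-2338 - 3403) = (2771 + (8 + 13*7))*(-2338 - 3403) = (2771 + (8 + 91))*(-5741) = (2771 + 99)*(-5741) = 2870*(-5741) = -16476670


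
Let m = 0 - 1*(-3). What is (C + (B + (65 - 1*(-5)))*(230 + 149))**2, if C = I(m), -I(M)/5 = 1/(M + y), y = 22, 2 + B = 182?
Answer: 224438115001/25 ≈ 8.9775e+9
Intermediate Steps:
B = 180 (B = -2 + 182 = 180)
m = 3 (m = 0 + 3 = 3)
I(M) = -5/(22 + M) (I(M) = -5/(M + 22) = -5/(22 + M))
C = -1/5 (C = -5/(22 + 3) = -5/25 = -5*1/25 = -1/5 ≈ -0.20000)
(C + (B + (65 - 1*(-5)))*(230 + 149))**2 = (-1/5 + (180 + (65 - 1*(-5)))*(230 + 149))**2 = (-1/5 + (180 + (65 + 5))*379)**2 = (-1/5 + (180 + 70)*379)**2 = (-1/5 + 250*379)**2 = (-1/5 + 94750)**2 = (473749/5)**2 = 224438115001/25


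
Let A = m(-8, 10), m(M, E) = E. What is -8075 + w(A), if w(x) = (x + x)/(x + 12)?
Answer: -88815/11 ≈ -8074.1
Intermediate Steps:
A = 10
w(x) = 2*x/(12 + x) (w(x) = (2*x)/(12 + x) = 2*x/(12 + x))
-8075 + w(A) = -8075 + 2*10/(12 + 10) = -8075 + 2*10/22 = -8075 + 2*10*(1/22) = -8075 + 10/11 = -88815/11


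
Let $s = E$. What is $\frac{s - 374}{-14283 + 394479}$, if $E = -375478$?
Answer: $- \frac{31321}{31683} \approx -0.98857$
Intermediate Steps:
$s = -375478$
$\frac{s - 374}{-14283 + 394479} = \frac{-375478 - 374}{-14283 + 394479} = \frac{-375478 - 374}{380196} = \left(-375852\right) \frac{1}{380196} = - \frac{31321}{31683}$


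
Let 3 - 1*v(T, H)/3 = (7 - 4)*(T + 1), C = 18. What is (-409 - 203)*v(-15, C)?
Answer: -82620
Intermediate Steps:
v(T, H) = -9*T (v(T, H) = 9 - 3*(7 - 4)*(T + 1) = 9 - 9*(1 + T) = 9 - 3*(3 + 3*T) = 9 + (-9 - 9*T) = -9*T)
(-409 - 203)*v(-15, C) = (-409 - 203)*(-9*(-15)) = -612*135 = -82620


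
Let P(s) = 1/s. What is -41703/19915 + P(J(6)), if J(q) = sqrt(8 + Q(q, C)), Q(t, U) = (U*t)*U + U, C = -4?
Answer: -79423/39830 ≈ -1.9940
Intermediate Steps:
Q(t, U) = U + t*U**2 (Q(t, U) = t*U**2 + U = U + t*U**2)
J(q) = sqrt(4 + 16*q) (J(q) = sqrt(8 - 4*(1 - 4*q)) = sqrt(8 + (-4 + 16*q)) = sqrt(4 + 16*q))
-41703/19915 + P(J(6)) = -41703/19915 + 1/(2*sqrt(1 + 4*6)) = -41703*1/19915 + 1/(2*sqrt(1 + 24)) = -41703/19915 + 1/(2*sqrt(25)) = -41703/19915 + 1/(2*5) = -41703/19915 + 1/10 = -79423/39830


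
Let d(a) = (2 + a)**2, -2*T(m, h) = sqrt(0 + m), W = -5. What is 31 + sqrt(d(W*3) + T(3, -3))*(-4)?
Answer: 31 - 2*sqrt(676 - 2*sqrt(3)) ≈ -20.867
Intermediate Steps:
T(m, h) = -sqrt(m)/2 (T(m, h) = -sqrt(0 + m)/2 = -sqrt(m)/2)
31 + sqrt(d(W*3) + T(3, -3))*(-4) = 31 + sqrt((2 - 5*3)**2 - sqrt(3)/2)*(-4) = 31 + sqrt((2 - 15)**2 - sqrt(3)/2)*(-4) = 31 + sqrt((-13)**2 - sqrt(3)/2)*(-4) = 31 + sqrt(169 - sqrt(3)/2)*(-4) = 31 - 4*sqrt(169 - sqrt(3)/2)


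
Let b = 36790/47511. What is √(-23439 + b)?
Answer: I*√5878554712381/15837 ≈ 153.1*I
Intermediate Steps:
b = 36790/47511 (b = 36790*(1/47511) = 36790/47511 ≈ 0.77435)
√(-23439 + b) = √(-23439 + 36790/47511) = √(-1113573539/47511) = I*√5878554712381/15837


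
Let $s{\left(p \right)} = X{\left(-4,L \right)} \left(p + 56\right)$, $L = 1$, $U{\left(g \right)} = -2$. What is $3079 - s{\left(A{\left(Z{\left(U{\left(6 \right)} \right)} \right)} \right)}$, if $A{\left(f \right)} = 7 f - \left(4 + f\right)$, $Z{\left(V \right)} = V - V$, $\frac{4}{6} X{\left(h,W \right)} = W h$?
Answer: $3391$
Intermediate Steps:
$X{\left(h,W \right)} = \frac{3 W h}{2}$
$Z{\left(V \right)} = 0$
$A{\left(f \right)} = -4 + 6 f$
$s{\left(p \right)} = -336 - 6 p$ ($s{\left(p \right)} = \frac{3}{2} \cdot 1 \left(-4\right) \left(p + 56\right) = - 6 \left(56 + p\right) = -336 - 6 p$)
$3079 - s{\left(A{\left(Z{\left(U{\left(6 \right)} \right)} \right)} \right)} = 3079 - \left(-336 - 6 \left(-4 + 6 \cdot 0\right)\right) = 3079 - \left(-336 - 6 \left(-4 + 0\right)\right) = 3079 - \left(-336 - -24\right) = 3079 - \left(-336 + 24\right) = 3079 - -312 = 3079 + 312 = 3391$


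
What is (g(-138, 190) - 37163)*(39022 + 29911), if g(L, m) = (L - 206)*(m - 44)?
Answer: -6023848071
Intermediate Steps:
g(L, m) = (-206 + L)*(-44 + m)
(g(-138, 190) - 37163)*(39022 + 29911) = ((9064 - 206*190 - 44*(-138) - 138*190) - 37163)*(39022 + 29911) = ((9064 - 39140 + 6072 - 26220) - 37163)*68933 = (-50224 - 37163)*68933 = -87387*68933 = -6023848071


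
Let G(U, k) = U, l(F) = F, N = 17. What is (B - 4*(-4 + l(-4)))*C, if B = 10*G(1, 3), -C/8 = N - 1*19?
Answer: 672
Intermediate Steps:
C = 16 (C = -8*(17 - 1*19) = -8*(17 - 19) = -8*(-2) = 16)
B = 10 (B = 10*1 = 10)
(B - 4*(-4 + l(-4)))*C = (10 - 4*(-4 - 4))*16 = (10 - 4*(-8))*16 = (10 + 32)*16 = 42*16 = 672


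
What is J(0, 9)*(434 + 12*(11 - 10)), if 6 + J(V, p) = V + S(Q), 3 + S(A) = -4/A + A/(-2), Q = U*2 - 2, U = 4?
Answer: -16948/3 ≈ -5649.3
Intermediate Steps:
Q = 6 (Q = 4*2 - 2 = 8 - 2 = 6)
S(A) = -3 - 4/A - A/2 (S(A) = -3 + (-4/A + A/(-2)) = -3 + (-4/A + A*(-½)) = -3 + (-4/A - A/2) = -3 - 4/A - A/2)
J(V, p) = -38/3 + V (J(V, p) = -6 + (V + (-3 - 4/6 - ½*6)) = -6 + (V + (-3 - 4*⅙ - 3)) = -6 + (V + (-3 - ⅔ - 3)) = -6 + (V - 20/3) = -6 + (-20/3 + V) = -38/3 + V)
J(0, 9)*(434 + 12*(11 - 10)) = (-38/3 + 0)*(434 + 12*(11 - 10)) = -38*(434 + 12*1)/3 = -38*(434 + 12)/3 = -38/3*446 = -16948/3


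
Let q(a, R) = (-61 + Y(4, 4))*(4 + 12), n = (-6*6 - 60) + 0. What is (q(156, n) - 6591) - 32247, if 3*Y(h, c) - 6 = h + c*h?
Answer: -119026/3 ≈ -39675.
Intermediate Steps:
Y(h, c) = 2 + h/3 + c*h/3 (Y(h, c) = 2 + (h + c*h)/3 = 2 + (h/3 + c*h/3) = 2 + h/3 + c*h/3)
n = -96 (n = (-36 - 60) + 0 = -96 + 0 = -96)
q(a, R) = -2512/3 (q(a, R) = (-61 + (2 + (⅓)*4 + (⅓)*4*4))*(4 + 12) = (-61 + (2 + 4/3 + 16/3))*16 = (-61 + 26/3)*16 = -157/3*16 = -2512/3)
(q(156, n) - 6591) - 32247 = (-2512/3 - 6591) - 32247 = -22285/3 - 32247 = -119026/3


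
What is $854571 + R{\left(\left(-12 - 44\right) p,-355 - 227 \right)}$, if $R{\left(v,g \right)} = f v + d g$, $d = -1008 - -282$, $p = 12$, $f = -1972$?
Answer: $2602287$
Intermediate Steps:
$d = -726$ ($d = -1008 + 282 = -726$)
$R{\left(v,g \right)} = - 1972 v - 726 g$
$854571 + R{\left(\left(-12 - 44\right) p,-355 - 227 \right)} = 854571 - \left(726 \left(-355 - 227\right) + 1972 \left(-12 - 44\right) 12\right) = 854571 - \left(-422532 + 1972 \left(\left(-56\right) 12\right)\right) = 854571 + \left(\left(-1972\right) \left(-672\right) + 422532\right) = 854571 + \left(1325184 + 422532\right) = 854571 + 1747716 = 2602287$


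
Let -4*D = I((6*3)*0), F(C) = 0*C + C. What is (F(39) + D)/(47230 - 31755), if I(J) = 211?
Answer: -11/12380 ≈ -0.00088853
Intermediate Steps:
F(C) = C (F(C) = 0 + C = C)
D = -211/4 (D = -¼*211 = -211/4 ≈ -52.750)
(F(39) + D)/(47230 - 31755) = (39 - 211/4)/(47230 - 31755) = -55/4/15475 = -55/4*1/15475 = -11/12380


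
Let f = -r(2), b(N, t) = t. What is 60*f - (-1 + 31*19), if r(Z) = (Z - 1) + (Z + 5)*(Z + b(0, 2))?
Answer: -2328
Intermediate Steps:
r(Z) = -1 + Z + (2 + Z)*(5 + Z) (r(Z) = (Z - 1) + (Z + 5)*(Z + 2) = (-1 + Z) + (5 + Z)*(2 + Z) = (-1 + Z) + (2 + Z)*(5 + Z) = -1 + Z + (2 + Z)*(5 + Z))
f = -29 (f = -(9 + 2**2 + 8*2) = -(9 + 4 + 16) = -1*29 = -29)
60*f - (-1 + 31*19) = 60*(-29) - (-1 + 31*19) = -1740 - (-1 + 589) = -1740 - 1*588 = -1740 - 588 = -2328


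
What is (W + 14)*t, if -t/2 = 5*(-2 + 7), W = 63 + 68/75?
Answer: -11686/3 ≈ -3895.3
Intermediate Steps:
W = 4793/75 (W = 63 + 68*(1/75) = 63 + 68/75 = 4793/75 ≈ 63.907)
t = -50 (t = -10*(-2 + 7) = -10*5 = -2*25 = -50)
(W + 14)*t = (4793/75 + 14)*(-50) = (5843/75)*(-50) = -11686/3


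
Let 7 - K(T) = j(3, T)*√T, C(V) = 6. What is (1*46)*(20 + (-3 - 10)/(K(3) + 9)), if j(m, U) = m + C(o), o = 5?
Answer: 184 - 414*√3 ≈ -533.07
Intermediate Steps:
j(m, U) = 6 + m (j(m, U) = m + 6 = 6 + m)
K(T) = 7 - 9*√T (K(T) = 7 - (6 + 3)*√T = 7 - 9*√T)
(1*46)*(20 + (-3 - 10)/(K(3) + 9)) = (1*46)*(20 + (-3 - 10)/((7 - 9*√3) + 9)) = 46*(20 - 13/(16 - 9*√3)) = 920 - 598/(16 - 9*√3)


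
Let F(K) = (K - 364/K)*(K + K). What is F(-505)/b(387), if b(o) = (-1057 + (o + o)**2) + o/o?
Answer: 84887/99670 ≈ 0.85168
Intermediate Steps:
F(K) = 2*K*(K - 364/K) (F(K) = (K - 364/K)*(2*K) = 2*K*(K - 364/K))
b(o) = -1056 + 4*o**2 (b(o) = (-1057 + (2*o)**2) + 1 = (-1057 + 4*o**2) + 1 = -1056 + 4*o**2)
F(-505)/b(387) = (-728 + 2*(-505)**2)/(-1056 + 4*387**2) = (-728 + 2*255025)/(-1056 + 4*149769) = (-728 + 510050)/(-1056 + 599076) = 509322/598020 = 509322*(1/598020) = 84887/99670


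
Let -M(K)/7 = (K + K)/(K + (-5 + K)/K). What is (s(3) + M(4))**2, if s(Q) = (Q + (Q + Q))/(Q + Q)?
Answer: 162409/900 ≈ 180.45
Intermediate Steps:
s(Q) = 3/2 (s(Q) = (Q + 2*Q)/((2*Q)) = (3*Q)*(1/(2*Q)) = 3/2)
M(K) = -14*K/(K + (-5 + K)/K) (M(K) = -7*(K + K)/(K + (-5 + K)/K) = -7*2*K/(K + (-5 + K)/K) = -14*K/(K + (-5 + K)/K))
(s(3) + M(4))**2 = (3/2 - 14*4**2/(-5 + 4 + 4**2))**2 = (3/2 - 14*16/(-5 + 4 + 16))**2 = (3/2 - 14*16/15)**2 = (3/2 - 14*16*1/15)**2 = (3/2 - 224/15)**2 = (-403/30)**2 = 162409/900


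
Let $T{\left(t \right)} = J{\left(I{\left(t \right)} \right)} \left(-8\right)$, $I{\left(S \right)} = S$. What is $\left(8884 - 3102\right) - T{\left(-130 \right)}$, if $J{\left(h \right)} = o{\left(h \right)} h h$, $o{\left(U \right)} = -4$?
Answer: $-535018$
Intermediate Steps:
$J{\left(h \right)} = - 4 h^{2}$ ($J{\left(h \right)} = - 4 h h = - 4 h^{2}$)
$T{\left(t \right)} = 32 t^{2}$ ($T{\left(t \right)} = - 4 t^{2} \left(-8\right) = 32 t^{2}$)
$\left(8884 - 3102\right) - T{\left(-130 \right)} = \left(8884 - 3102\right) - 32 \left(-130\right)^{2} = 5782 - 32 \cdot 16900 = 5782 - 540800 = -535018$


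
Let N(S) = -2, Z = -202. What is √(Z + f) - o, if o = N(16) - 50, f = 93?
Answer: 52 + I*√109 ≈ 52.0 + 10.44*I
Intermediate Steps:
o = -52 (o = -2 - 50 = -52)
√(Z + f) - o = √(-202 + 93) - 1*(-52) = √(-109) + 52 = I*√109 + 52 = 52 + I*√109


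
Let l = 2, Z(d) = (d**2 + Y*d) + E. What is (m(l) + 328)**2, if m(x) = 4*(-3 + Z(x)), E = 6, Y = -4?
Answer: 104976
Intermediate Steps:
Z(d) = 6 + d**2 - 4*d (Z(d) = (d**2 - 4*d) + 6 = 6 + d**2 - 4*d)
m(x) = 12 - 16*x + 4*x**2 (m(x) = 4*(-3 + (6 + x**2 - 4*x)) = 4*(3 + x**2 - 4*x) = 12 - 16*x + 4*x**2)
(m(l) + 328)**2 = ((12 - 16*2 + 4*2**2) + 328)**2 = ((12 - 32 + 4*4) + 328)**2 = ((12 - 32 + 16) + 328)**2 = (-4 + 328)**2 = 324**2 = 104976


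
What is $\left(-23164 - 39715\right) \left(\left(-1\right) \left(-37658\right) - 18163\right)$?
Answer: $-1225826105$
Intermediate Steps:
$\left(-23164 - 39715\right) \left(\left(-1\right) \left(-37658\right) - 18163\right) = - 62879 \left(37658 - 18163\right) = \left(-62879\right) 19495 = -1225826105$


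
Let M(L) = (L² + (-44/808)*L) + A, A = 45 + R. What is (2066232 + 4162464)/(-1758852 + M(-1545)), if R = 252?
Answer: 419398864/42322645 ≈ 9.9096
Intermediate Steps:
A = 297 (A = 45 + 252 = 297)
M(L) = 297 + L² - 11*L/202 (M(L) = (L² + (-44/808)*L) + 297 = (L² + (-44*1/808)*L) + 297 = (L² - 11*L/202) + 297 = 297 + L² - 11*L/202)
(2066232 + 4162464)/(-1758852 + M(-1545)) = (2066232 + 4162464)/(-1758852 + (297 + (-1545)² - 11/202*(-1545))) = 6228696/(-1758852 + (297 + 2387025 + 16995/202)) = 6228696/(-1758852 + 482256039/202) = 6228696/(126967935/202) = 6228696*(202/126967935) = 419398864/42322645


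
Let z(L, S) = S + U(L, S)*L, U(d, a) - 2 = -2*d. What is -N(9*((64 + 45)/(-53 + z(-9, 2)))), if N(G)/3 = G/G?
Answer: -3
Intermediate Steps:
U(d, a) = 2 - 2*d
z(L, S) = S + L*(2 - 2*L) (z(L, S) = S + (2 - 2*L)*L = S + L*(2 - 2*L))
N(G) = 3 (N(G) = 3*(G/G) = 3*1 = 3)
-N(9*((64 + 45)/(-53 + z(-9, 2)))) = -1*3 = -3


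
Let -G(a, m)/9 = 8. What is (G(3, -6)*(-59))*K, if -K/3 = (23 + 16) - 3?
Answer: -458784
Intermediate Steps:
G(a, m) = -72 (G(a, m) = -9*8 = -72)
K = -108 (K = -3*((23 + 16) - 3) = -3*(39 - 3) = -3*36 = -108)
(G(3, -6)*(-59))*K = -72*(-59)*(-108) = 4248*(-108) = -458784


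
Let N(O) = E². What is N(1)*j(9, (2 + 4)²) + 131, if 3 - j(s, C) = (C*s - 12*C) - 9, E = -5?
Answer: 3131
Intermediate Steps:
N(O) = 25 (N(O) = (-5)² = 25)
j(s, C) = 12 + 12*C - C*s (j(s, C) = 3 - ((C*s - 12*C) - 9) = 3 - ((-12*C + C*s) - 9) = 3 - (-9 - 12*C + C*s) = 3 + (9 + 12*C - C*s) = 12 + 12*C - C*s)
N(1)*j(9, (2 + 4)²) + 131 = 25*(12 + 12*(2 + 4)² - 1*(2 + 4)²*9) + 131 = 25*(12 + 12*6² - 1*6²*9) + 131 = 25*(12 + 12*36 - 1*36*9) + 131 = 25*(12 + 432 - 324) + 131 = 25*120 + 131 = 3000 + 131 = 3131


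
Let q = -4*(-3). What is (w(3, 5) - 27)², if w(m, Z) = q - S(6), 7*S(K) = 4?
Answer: 11881/49 ≈ 242.47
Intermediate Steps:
S(K) = 4/7 (S(K) = (⅐)*4 = 4/7)
q = 12
w(m, Z) = 80/7 (w(m, Z) = 12 - 1*4/7 = 12 - 4/7 = 80/7)
(w(3, 5) - 27)² = (80/7 - 27)² = (-109/7)² = 11881/49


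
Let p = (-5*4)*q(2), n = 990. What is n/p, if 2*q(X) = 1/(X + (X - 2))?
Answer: -198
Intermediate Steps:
q(X) = 1/(2*(-2 + 2*X)) (q(X) = 1/(2*(X + (X - 2))) = 1/(2*(X + (-2 + X))) = 1/(2*(-2 + 2*X)))
p = -5 (p = (-5*4)*(1/(4*(-1 + 2))) = -5/1 = -5 ≈ -5.0000)
n/p = 990/(-5) = 990*(-1/5) = -198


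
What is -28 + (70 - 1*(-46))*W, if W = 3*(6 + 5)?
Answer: 3800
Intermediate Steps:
W = 33 (W = 3*11 = 33)
-28 + (70 - 1*(-46))*W = -28 + (70 - 1*(-46))*33 = -28 + (70 + 46)*33 = -28 + 116*33 = -28 + 3828 = 3800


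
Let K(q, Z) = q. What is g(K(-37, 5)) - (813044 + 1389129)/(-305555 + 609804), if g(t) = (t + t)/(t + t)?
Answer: -1897924/304249 ≈ -6.2381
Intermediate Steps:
g(t) = 1 (g(t) = (2*t)/((2*t)) = (2*t)*(1/(2*t)) = 1)
g(K(-37, 5)) - (813044 + 1389129)/(-305555 + 609804) = 1 - (813044 + 1389129)/(-305555 + 609804) = 1 - 2202173/304249 = -1897924/304249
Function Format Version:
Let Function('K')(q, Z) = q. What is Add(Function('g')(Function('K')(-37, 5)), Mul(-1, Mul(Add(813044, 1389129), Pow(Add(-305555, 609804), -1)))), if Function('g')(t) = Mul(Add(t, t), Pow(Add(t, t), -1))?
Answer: Rational(-1897924, 304249) ≈ -6.2381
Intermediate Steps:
Function('g')(t) = 1 (Function('g')(t) = Mul(Mul(2, t), Pow(Mul(2, t), -1)) = Mul(Mul(2, t), Mul(Rational(1, 2), Pow(t, -1))) = 1)
Add(Function('g')(Function('K')(-37, 5)), Mul(-1, Mul(Add(813044, 1389129), Pow(Add(-305555, 609804), -1)))) = Add(1, Mul(-1, Mul(Add(813044, 1389129), Pow(Add(-305555, 609804), -1)))) = Add(1, Mul(-1, Mul(2202173, Pow(304249, -1)))) = Add(1, Mul(-1, Mul(2202173, Rational(1, 304249)))) = Add(1, Mul(-1, Rational(2202173, 304249))) = Add(1, Rational(-2202173, 304249)) = Rational(-1897924, 304249)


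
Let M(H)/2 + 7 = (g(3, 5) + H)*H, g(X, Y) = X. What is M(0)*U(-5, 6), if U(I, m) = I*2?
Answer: 140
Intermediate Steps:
U(I, m) = 2*I
M(H) = -14 + 2*H*(3 + H) (M(H) = -14 + 2*((3 + H)*H) = -14 + 2*(H*(3 + H)) = -14 + 2*H*(3 + H))
M(0)*U(-5, 6) = (-14 + 2*0**2 + 6*0)*(2*(-5)) = (-14 + 2*0 + 0)*(-10) = (-14 + 0 + 0)*(-10) = -14*(-10) = 140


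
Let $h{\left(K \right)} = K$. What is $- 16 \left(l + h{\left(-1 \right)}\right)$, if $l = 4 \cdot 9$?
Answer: $-560$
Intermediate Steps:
$l = 36$
$- 16 \left(l + h{\left(-1 \right)}\right) = - 16 \left(36 - 1\right) = \left(-16\right) 35 = -560$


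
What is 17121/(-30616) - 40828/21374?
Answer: -807967151/327193192 ≈ -2.4694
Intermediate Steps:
17121/(-30616) - 40828/21374 = 17121*(-1/30616) - 40828*1/21374 = -17121/30616 - 20414/10687 = -807967151/327193192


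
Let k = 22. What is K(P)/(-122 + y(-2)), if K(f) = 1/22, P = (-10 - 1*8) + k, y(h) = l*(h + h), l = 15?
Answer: -1/4004 ≈ -0.00024975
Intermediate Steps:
y(h) = 30*h (y(h) = 15*(h + h) = 15*(2*h) = 30*h)
P = 4 (P = (-10 - 1*8) + 22 = (-10 - 8) + 22 = -18 + 22 = 4)
K(f) = 1/22
K(P)/(-122 + y(-2)) = (1/22)/(-122 + 30*(-2)) = (1/22)/(-122 - 60) = (1/22)/(-182) = -1/182*1/22 = -1/4004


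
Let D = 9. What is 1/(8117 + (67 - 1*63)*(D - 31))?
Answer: 1/8029 ≈ 0.00012455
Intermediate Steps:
1/(8117 + (67 - 1*63)*(D - 31)) = 1/(8117 + (67 - 1*63)*(9 - 31)) = 1/(8117 + (67 - 63)*(-22)) = 1/(8117 + 4*(-22)) = 1/(8117 - 88) = 1/8029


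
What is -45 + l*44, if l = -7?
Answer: -353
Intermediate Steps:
-45 + l*44 = -45 - 7*44 = -45 - 308 = -353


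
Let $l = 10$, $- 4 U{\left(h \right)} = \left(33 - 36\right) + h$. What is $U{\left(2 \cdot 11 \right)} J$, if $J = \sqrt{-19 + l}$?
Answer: $- \frac{57 i}{4} \approx - 14.25 i$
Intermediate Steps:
$U{\left(h \right)} = \frac{3}{4} - \frac{h}{4}$ ($U{\left(h \right)} = - \frac{\left(33 - 36\right) + h}{4} = - \frac{-3 + h}{4} = \frac{3}{4} - \frac{h}{4}$)
$J = 3 i$ ($J = \sqrt{-19 + 10} = \sqrt{-9} = 3 i \approx 3.0 i$)
$U{\left(2 \cdot 11 \right)} J = \left(\frac{3}{4} - \frac{2 \cdot 11}{4}\right) 3 i = \left(\frac{3}{4} - \frac{11}{2}\right) 3 i = - \frac{19 \cdot 3 i}{4} = - \frac{57 i}{4}$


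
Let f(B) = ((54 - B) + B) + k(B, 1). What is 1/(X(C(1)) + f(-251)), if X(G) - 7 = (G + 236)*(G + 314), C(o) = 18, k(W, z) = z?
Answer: 1/84390 ≈ 1.1850e-5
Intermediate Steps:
f(B) = 55 (f(B) = ((54 - B) + B) + 1 = 54 + 1 = 55)
X(G) = 7 + (236 + G)*(314 + G) (X(G) = 7 + (G + 236)*(G + 314) = 7 + (236 + G)*(314 + G))
1/(X(C(1)) + f(-251)) = 1/((74111 + 18**2 + 550*18) + 55) = 1/((74111 + 324 + 9900) + 55) = 1/(84335 + 55) = 1/84390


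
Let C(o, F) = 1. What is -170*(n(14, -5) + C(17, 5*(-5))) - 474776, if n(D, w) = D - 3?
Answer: -476816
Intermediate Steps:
n(D, w) = -3 + D
-170*(n(14, -5) + C(17, 5*(-5))) - 474776 = -170*((-3 + 14) + 1) - 474776 = -170*(11 + 1) - 474776 = -170*12 - 474776 = -2040 - 474776 = -476816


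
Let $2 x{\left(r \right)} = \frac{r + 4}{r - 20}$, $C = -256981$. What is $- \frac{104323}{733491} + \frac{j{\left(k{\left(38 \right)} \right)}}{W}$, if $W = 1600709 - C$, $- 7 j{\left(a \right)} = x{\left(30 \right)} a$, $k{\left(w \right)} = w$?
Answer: $- \frac{753692189227}{5298995705850} \approx -0.14223$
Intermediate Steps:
$x{\left(r \right)} = \frac{4 + r}{2 \left(-20 + r\right)}$ ($x{\left(r \right)} = \frac{\left(r + 4\right) \frac{1}{r - 20}}{2} = \frac{\left(4 + r\right) \frac{1}{-20 + r}}{2} = \frac{\frac{1}{-20 + r} \left(4 + r\right)}{2} = \frac{4 + r}{2 \left(-20 + r\right)}$)
$j{\left(a \right)} = - \frac{17 a}{70}$ ($j{\left(a \right)} = - \frac{\frac{4 + 30}{2 \left(-20 + 30\right)} a}{7} = - \frac{\frac{1}{2} \cdot \frac{1}{10} \cdot 34 a}{7} = - \frac{\frac{17}{10} a}{7} = - \frac{17 a}{70}$)
$W = 1857690$ ($W = 1600709 - -256981 = 1600709 + 256981 = 1857690$)
$- \frac{104323}{733491} + \frac{j{\left(k{\left(38 \right)} \right)}}{W} = - \frac{104323}{733491} + \frac{\left(- \frac{17}{70}\right) 38}{1857690} = \left(-104323\right) \frac{1}{733491} - \frac{323}{65019150} = - \frac{104323}{733491} - \frac{323}{65019150} = - \frac{753692189227}{5298995705850}$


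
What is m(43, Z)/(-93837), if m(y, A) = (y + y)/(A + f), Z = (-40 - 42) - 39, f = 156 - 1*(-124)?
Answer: -86/14920083 ≈ -5.7640e-6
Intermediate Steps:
f = 280 (f = 156 + 124 = 280)
Z = -121 (Z = -82 - 39 = -121)
m(y, A) = 2*y/(280 + A) (m(y, A) = (y + y)/(A + 280) = (2*y)/(280 + A) = 2*y/(280 + A))
m(43, Z)/(-93837) = (2*43/(280 - 121))/(-93837) = (2*43/159)*(-1/93837) = (2*43*(1/159))*(-1/93837) = (86/159)*(-1/93837) = -86/14920083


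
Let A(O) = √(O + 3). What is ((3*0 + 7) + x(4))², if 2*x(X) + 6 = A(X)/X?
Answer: 1031/64 + √7 ≈ 18.755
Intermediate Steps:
A(O) = √(3 + O)
x(X) = -3 + √(3 + X)/(2*X) (x(X) = -3 + (√(3 + X)/X)/2 = -3 + √(3 + X)/(2*X))
((3*0 + 7) + x(4))² = ((3*0 + 7) + (-3 + (½)*√(3 + 4)/4))² = ((0 + 7) + (-3 + (½)*(¼)*√7))² = (7 + (-3 + √7/8))² = (4 + √7/8)²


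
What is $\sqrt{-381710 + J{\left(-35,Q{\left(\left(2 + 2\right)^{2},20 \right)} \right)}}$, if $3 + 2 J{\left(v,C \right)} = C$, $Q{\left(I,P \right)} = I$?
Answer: $\frac{3 i \sqrt{169646}}{2} \approx 617.82 i$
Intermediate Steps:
$J{\left(v,C \right)} = - \frac{3}{2} + \frac{C}{2}$
$\sqrt{-381710 + J{\left(-35,Q{\left(\left(2 + 2\right)^{2},20 \right)} \right)}} = \sqrt{-381710 - \left(\frac{3}{2} - \frac{\left(2 + 2\right)^{2}}{2}\right)} = \sqrt{-381710 - \left(\frac{3}{2} - \frac{4^{2}}{2}\right)} = \sqrt{-381710 + \left(- \frac{3}{2} + \frac{1}{2} \cdot 16\right)} = \sqrt{-381710 + \left(- \frac{3}{2} + 8\right)} = \sqrt{-381710 + \frac{13}{2}} = \sqrt{- \frac{763407}{2}} = \frac{3 i \sqrt{169646}}{2}$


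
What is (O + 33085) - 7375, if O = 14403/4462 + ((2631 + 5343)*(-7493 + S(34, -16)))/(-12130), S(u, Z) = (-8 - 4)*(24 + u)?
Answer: 841534406361/27062030 ≈ 31097.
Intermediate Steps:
S(u, Z) = -288 - 12*u (S(u, Z) = -12*(24 + u) = -288 - 12*u)
O = 145769615061/27062030 (O = 14403/4462 + ((2631 + 5343)*(-7493 + (-288 - 12*34)))/(-12130) = 14403*(1/4462) + (7974*(-7493 + (-288 - 408)))*(-1/12130) = 14403/4462 + (7974*(-7493 - 696))*(-1/12130) = 14403/4462 + (7974*(-8189))*(-1/12130) = 14403/4462 - 65299086*(-1/12130) = 14403/4462 + 32649543/6065 = 145769615061/27062030 ≈ 5386.5)
(O + 33085) - 7375 = (145769615061/27062030 + 33085) - 7375 = 1041116877611/27062030 - 7375 = 841534406361/27062030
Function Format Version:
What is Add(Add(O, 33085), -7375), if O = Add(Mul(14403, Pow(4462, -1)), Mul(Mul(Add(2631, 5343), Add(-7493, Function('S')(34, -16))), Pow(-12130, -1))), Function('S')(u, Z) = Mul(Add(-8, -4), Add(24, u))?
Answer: Rational(841534406361, 27062030) ≈ 31097.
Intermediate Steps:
Function('S')(u, Z) = Add(-288, Mul(-12, u)) (Function('S')(u, Z) = Mul(-12, Add(24, u)) = Add(-288, Mul(-12, u)))
O = Rational(145769615061, 27062030) (O = Add(Mul(14403, Pow(4462, -1)), Mul(Mul(Add(2631, 5343), Add(-7493, Add(-288, Mul(-12, 34)))), Pow(-12130, -1))) = Add(Mul(14403, Rational(1, 4462)), Mul(Mul(7974, Add(-7493, Add(-288, -408))), Rational(-1, 12130))) = Add(Rational(14403, 4462), Mul(Mul(7974, Add(-7493, -696)), Rational(-1, 12130))) = Add(Rational(14403, 4462), Mul(Mul(7974, -8189), Rational(-1, 12130))) = Add(Rational(14403, 4462), Mul(-65299086, Rational(-1, 12130))) = Add(Rational(14403, 4462), Rational(32649543, 6065)) = Rational(145769615061, 27062030) ≈ 5386.5)
Add(Add(O, 33085), -7375) = Add(Add(Rational(145769615061, 27062030), 33085), -7375) = Add(Rational(1041116877611, 27062030), -7375) = Rational(841534406361, 27062030)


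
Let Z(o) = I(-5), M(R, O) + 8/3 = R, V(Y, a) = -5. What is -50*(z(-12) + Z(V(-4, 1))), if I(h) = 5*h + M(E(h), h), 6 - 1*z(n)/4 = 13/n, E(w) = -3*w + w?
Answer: -1600/3 ≈ -533.33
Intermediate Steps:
E(w) = -2*w
M(R, O) = -8/3 + R
z(n) = 24 - 52/n
I(h) = -8/3 + 3*h (I(h) = 5*h + (-8/3 - 2*h) = -8/3 + 3*h)
Z(o) = -53/3 (Z(o) = -8/3 + 3*(-5) = -8/3 - 15 = -53/3)
-50*(z(-12) + Z(V(-4, 1))) = -50*((24 - 52/(-12)) - 53/3) = -50*((24 - 52*(-1/12)) - 53/3) = -50*((24 + 13/3) - 53/3) = -50*(85/3 - 53/3) = -50*32/3 = -1600/3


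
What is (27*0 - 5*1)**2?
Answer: 25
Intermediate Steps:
(27*0 - 5*1)**2 = (0 - 5)**2 = (-5)**2 = 25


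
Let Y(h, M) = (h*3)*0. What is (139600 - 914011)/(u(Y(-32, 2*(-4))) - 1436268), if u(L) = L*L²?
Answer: 258137/478756 ≈ 0.53918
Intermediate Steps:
Y(h, M) = 0 (Y(h, M) = (3*h)*0 = 0)
u(L) = L³
(139600 - 914011)/(u(Y(-32, 2*(-4))) - 1436268) = (139600 - 914011)/(0³ - 1436268) = -774411/(0 - 1436268) = -774411/(-1436268) = -774411*(-1/1436268) = 258137/478756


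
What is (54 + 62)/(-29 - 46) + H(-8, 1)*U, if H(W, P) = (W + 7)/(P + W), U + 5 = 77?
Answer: 4588/525 ≈ 8.7390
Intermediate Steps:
U = 72 (U = -5 + 77 = 72)
H(W, P) = (7 + W)/(P + W)
(54 + 62)/(-29 - 46) + H(-8, 1)*U = (54 + 62)/(-29 - 46) + ((7 - 8)/(1 - 8))*72 = 116/(-75) + (-1/(-7))*72 = 116*(-1/75) - ⅐*(-1)*72 = -116/75 + (⅐)*72 = -116/75 + 72/7 = 4588/525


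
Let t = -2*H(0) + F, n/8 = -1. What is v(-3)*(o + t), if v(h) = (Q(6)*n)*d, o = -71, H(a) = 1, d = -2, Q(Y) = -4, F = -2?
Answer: 4800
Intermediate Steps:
n = -8 (n = 8*(-1) = -8)
v(h) = -64 (v(h) = -4*(-8)*(-2) = 32*(-2) = -64)
t = -4 (t = -2*1 - 2 = -2 - 2 = -4)
v(-3)*(o + t) = -64*(-71 - 4) = -64*(-75) = 4800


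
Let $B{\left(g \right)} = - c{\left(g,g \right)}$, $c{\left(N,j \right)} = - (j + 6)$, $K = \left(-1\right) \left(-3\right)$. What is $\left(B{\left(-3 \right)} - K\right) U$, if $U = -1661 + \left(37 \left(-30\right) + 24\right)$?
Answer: $0$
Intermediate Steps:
$K = 3$
$c{\left(N,j \right)} = -6 - j$ ($c{\left(N,j \right)} = - (6 + j) = -6 - j$)
$B{\left(g \right)} = 6 + g$ ($B{\left(g \right)} = - (-6 - g) = 6 + g$)
$U = -2747$ ($U = -1661 + \left(-1110 + 24\right) = -1661 - 1086 = -2747$)
$\left(B{\left(-3 \right)} - K\right) U = \left(\left(6 - 3\right) - 3\right) \left(-2747\right) = \left(3 - 3\right) \left(-2747\right) = 0 \left(-2747\right) = 0$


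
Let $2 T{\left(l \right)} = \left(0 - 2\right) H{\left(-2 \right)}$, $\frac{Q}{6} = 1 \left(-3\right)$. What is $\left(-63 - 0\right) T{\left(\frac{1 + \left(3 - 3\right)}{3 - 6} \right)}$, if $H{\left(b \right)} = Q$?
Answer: $-1134$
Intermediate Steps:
$Q = -18$ ($Q = 6 \cdot 1 \left(-3\right) = 6 \left(-3\right) = -18$)
$H{\left(b \right)} = -18$
$T{\left(l \right)} = 18$ ($T{\left(l \right)} = \frac{\left(0 - 2\right) \left(-18\right)}{2} = \frac{\left(-2\right) \left(-18\right)}{2} = \frac{1}{2} \cdot 36 = 18$)
$\left(-63 - 0\right) T{\left(\frac{1 + \left(3 - 3\right)}{3 - 6} \right)} = \left(-63 - 0\right) 18 = \left(-63 + 0\right) 18 = \left(-63\right) 18 = -1134$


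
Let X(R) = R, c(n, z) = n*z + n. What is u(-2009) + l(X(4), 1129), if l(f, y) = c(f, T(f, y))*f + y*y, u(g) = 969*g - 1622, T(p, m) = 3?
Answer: -673638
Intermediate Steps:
u(g) = -1622 + 969*g
c(n, z) = n + n*z
l(f, y) = y² + 4*f² (l(f, y) = (f*(1 + 3))*f + y*y = (f*4)*f + y² = (4*f)*f + y² = 4*f² + y² = y² + 4*f²)
u(-2009) + l(X(4), 1129) = (-1622 + 969*(-2009)) + (1129² + 4*4²) = (-1622 - 1946721) + (1274641 + 4*16) = -1948343 + (1274641 + 64) = -1948343 + 1274705 = -673638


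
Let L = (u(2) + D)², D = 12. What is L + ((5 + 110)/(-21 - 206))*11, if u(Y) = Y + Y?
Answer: 56847/227 ≈ 250.43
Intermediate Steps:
u(Y) = 2*Y
L = 256 (L = (2*2 + 12)² = (4 + 12)² = 16² = 256)
L + ((5 + 110)/(-21 - 206))*11 = 256 + ((5 + 110)/(-21 - 206))*11 = 256 + (115/(-227))*11 = 256 + (115*(-1/227))*11 = 256 - 115/227*11 = 256 - 1265/227 = 56847/227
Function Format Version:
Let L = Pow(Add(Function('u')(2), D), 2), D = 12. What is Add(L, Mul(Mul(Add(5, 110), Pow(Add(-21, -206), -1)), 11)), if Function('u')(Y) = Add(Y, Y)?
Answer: Rational(56847, 227) ≈ 250.43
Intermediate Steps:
Function('u')(Y) = Mul(2, Y)
L = 256 (L = Pow(Add(Mul(2, 2), 12), 2) = Pow(Add(4, 12), 2) = Pow(16, 2) = 256)
Add(L, Mul(Mul(Add(5, 110), Pow(Add(-21, -206), -1)), 11)) = Add(256, Mul(Mul(Add(5, 110), Pow(Add(-21, -206), -1)), 11)) = Add(256, Mul(Mul(115, Pow(-227, -1)), 11)) = Add(256, Mul(Mul(115, Rational(-1, 227)), 11)) = Add(256, Mul(Rational(-115, 227), 11)) = Add(256, Rational(-1265, 227)) = Rational(56847, 227)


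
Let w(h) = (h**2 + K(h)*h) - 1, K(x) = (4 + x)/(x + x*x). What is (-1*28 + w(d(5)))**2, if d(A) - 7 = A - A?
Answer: 29241/64 ≈ 456.89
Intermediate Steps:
d(A) = 7 (d(A) = 7 + (A - A) = 7 + 0 = 7)
K(x) = (4 + x)/(x + x**2)
w(h) = -1 + h**2 + (4 + h)/(1 + h) (w(h) = (h**2 + ((4 + h)/(h*(1 + h)))*h) - 1 = (h**2 + (4 + h)/(1 + h)) - 1 = -1 + h**2 + (4 + h)/(1 + h))
(-1*28 + w(d(5)))**2 = (-1*28 + (3 + 7**2 + 7**3)/(1 + 7))**2 = (-28 + (3 + 49 + 343)/8)**2 = (-28 + (1/8)*395)**2 = (-28 + 395/8)**2 = (171/8)**2 = 29241/64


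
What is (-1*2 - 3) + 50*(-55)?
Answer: -2755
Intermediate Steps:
(-1*2 - 3) + 50*(-55) = (-2 - 3) - 2750 = -5 - 2750 = -2755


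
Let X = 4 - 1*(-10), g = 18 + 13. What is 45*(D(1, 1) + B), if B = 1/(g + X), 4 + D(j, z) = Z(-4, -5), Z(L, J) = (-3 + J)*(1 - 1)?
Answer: -179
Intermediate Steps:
Z(L, J) = 0 (Z(L, J) = (-3 + J)*0 = 0)
g = 31
D(j, z) = -4 (D(j, z) = -4 + 0 = -4)
X = 14 (X = 4 + 10 = 14)
B = 1/45 (B = 1/(31 + 14) = 1/45 ≈ 0.022222)
45*(D(1, 1) + B) = 45*(-4 + 1/45) = 45*(-179/45) = -179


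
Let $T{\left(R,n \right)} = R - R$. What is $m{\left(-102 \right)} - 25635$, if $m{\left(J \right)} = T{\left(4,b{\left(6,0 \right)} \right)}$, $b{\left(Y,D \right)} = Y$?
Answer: $-25635$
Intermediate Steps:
$T{\left(R,n \right)} = 0$
$m{\left(J \right)} = 0$
$m{\left(-102 \right)} - 25635 = 0 - 25635 = -25635$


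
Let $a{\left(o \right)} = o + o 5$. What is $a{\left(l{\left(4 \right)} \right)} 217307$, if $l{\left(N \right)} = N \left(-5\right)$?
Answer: $-26076840$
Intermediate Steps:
$l{\left(N \right)} = - 5 N$
$a{\left(o \right)} = 6 o$ ($a{\left(o \right)} = o + 5 o = 6 o$)
$a{\left(l{\left(4 \right)} \right)} 217307 = 6 \left(\left(-5\right) 4\right) 217307 = 6 \left(-20\right) 217307 = \left(-120\right) 217307 = -26076840$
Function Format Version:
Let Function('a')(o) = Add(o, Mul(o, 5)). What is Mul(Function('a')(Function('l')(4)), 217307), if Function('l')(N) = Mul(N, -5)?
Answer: -26076840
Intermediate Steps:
Function('l')(N) = Mul(-5, N)
Function('a')(o) = Mul(6, o) (Function('a')(o) = Add(o, Mul(5, o)) = Mul(6, o))
Mul(Function('a')(Function('l')(4)), 217307) = Mul(Mul(6, Mul(-5, 4)), 217307) = Mul(Mul(6, -20), 217307) = Mul(-120, 217307) = -26076840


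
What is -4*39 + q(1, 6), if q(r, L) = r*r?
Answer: -155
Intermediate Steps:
q(r, L) = r²
-4*39 + q(1, 6) = -4*39 + 1² = -156 + 1 = -155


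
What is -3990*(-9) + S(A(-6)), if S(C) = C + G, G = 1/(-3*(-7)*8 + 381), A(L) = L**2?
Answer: 19734355/549 ≈ 35946.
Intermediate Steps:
G = 1/549 (G = 1/(21*8 + 381) = 1/(168 + 381) = 1/549 ≈ 0.0018215)
S(C) = 1/549 + C (S(C) = C + 1/549 = 1/549 + C)
-3990*(-9) + S(A(-6)) = -3990*(-9) + (1/549 + (-6)**2) = 35910 + (1/549 + 36) = 35910 + 19765/549 = 19734355/549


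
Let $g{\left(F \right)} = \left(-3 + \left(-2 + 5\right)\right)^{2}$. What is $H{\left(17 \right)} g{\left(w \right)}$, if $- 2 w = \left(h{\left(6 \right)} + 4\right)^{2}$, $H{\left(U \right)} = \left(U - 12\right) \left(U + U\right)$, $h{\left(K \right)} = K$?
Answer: $0$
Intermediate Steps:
$H{\left(U \right)} = 2 U \left(-12 + U\right)$ ($H{\left(U \right)} = \left(-12 + U\right) 2 U = 2 U \left(-12 + U\right)$)
$w = -50$ ($w = - \frac{\left(6 + 4\right)^{2}}{2} = - \frac{10^{2}}{2} = \left(- \frac{1}{2}\right) 100 = -50$)
$g{\left(F \right)} = 0$ ($g{\left(F \right)} = \left(-3 + 3\right)^{2} = 0^{2} = 0$)
$H{\left(17 \right)} g{\left(w \right)} = 2 \cdot 17 \left(-12 + 17\right) 0 = 2 \cdot 17 \cdot 5 \cdot 0 = 170 \cdot 0 = 0$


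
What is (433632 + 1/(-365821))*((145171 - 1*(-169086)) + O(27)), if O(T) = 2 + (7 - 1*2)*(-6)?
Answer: 49846677904932459/365821 ≈ 1.3626e+11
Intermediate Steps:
O(T) = -28 (O(T) = 2 + (7 - 2)*(-6) = 2 + 5*(-6) = 2 - 30 = -28)
(433632 + 1/(-365821))*((145171 - 1*(-169086)) + O(27)) = (433632 + 1/(-365821))*((145171 - 1*(-169086)) - 28) = (433632 - 1/365821)*((145171 + 169086) - 28) = 158631691871*(314257 - 28)/365821 = (158631691871/365821)*314229 = 49846677904932459/365821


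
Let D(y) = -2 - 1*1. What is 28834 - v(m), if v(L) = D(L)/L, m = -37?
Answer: 1066855/37 ≈ 28834.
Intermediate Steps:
D(y) = -3 (D(y) = -2 - 1 = -3)
v(L) = -3/L
28834 - v(m) = 28834 - (-3)/(-37) = 28834 - (-3)*(-1)/37 = 28834 - 1*3/37 = 28834 - 3/37 = 1066855/37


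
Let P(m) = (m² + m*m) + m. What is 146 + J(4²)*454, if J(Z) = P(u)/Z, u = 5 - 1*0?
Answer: 13653/8 ≈ 1706.6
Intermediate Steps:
u = 5 (u = 5 + 0 = 5)
P(m) = m + 2*m² (P(m) = (m² + m²) + m = 2*m² + m = m + 2*m²)
J(Z) = 55/Z (J(Z) = (5*(1 + 2*5))/Z = (5*(1 + 10))/Z = (5*11)/Z = 55/Z)
146 + J(4²)*454 = 146 + (55/(4²))*454 = 146 + (55/16)*454 = 146 + 12485/8 = 13653/8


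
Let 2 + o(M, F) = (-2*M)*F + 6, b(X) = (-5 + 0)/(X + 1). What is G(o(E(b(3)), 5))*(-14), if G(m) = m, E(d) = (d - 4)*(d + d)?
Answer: 3563/2 ≈ 1781.5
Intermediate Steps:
b(X) = -5/(1 + X)
E(d) = 2*d*(-4 + d) (E(d) = (-4 + d)*(2*d) = 2*d*(-4 + d))
o(M, F) = 4 - 2*F*M (o(M, F) = -2 + ((-2*M)*F + 6) = -2 + (-2*F*M + 6) = -2 + (6 - 2*F*M) = 4 - 2*F*M)
G(o(E(b(3)), 5))*(-14) = (4 - 2*5*2*(-5/(1 + 3))*(-4 - 5/(1 + 3)))*(-14) = (4 - 2*5*2*(-5/4)*(-4 - 5/4))*(-14) = (4 - 2*5*2*(-5/4)*(-21/4))*(-14) = (4 - 2*5*105/8)*(-14) = (4 - 525/4)*(-14) = -509/4*(-14) = 3563/2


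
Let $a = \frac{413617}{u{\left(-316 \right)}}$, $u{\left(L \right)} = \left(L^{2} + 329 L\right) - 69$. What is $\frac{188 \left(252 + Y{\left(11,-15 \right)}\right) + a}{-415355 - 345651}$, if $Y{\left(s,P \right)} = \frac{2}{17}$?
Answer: $- \frac{3358661447}{54038275054} \approx -0.062153$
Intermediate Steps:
$u{\left(L \right)} = -69 + L^{2} + 329 L$
$Y{\left(s,P \right)} = \frac{2}{17}$ ($Y{\left(s,P \right)} = 2 \cdot \frac{1}{17} = \frac{2}{17}$)
$a = - \frac{413617}{4177}$ ($a = \frac{413617}{-69 + \left(-316\right)^{2} + 329 \left(-316\right)} = \frac{413617}{-69 + 99856 - 103964} = \frac{413617}{-4177} = 413617 \left(- \frac{1}{4177}\right) = - \frac{413617}{4177} \approx -99.022$)
$\frac{188 \left(252 + Y{\left(11,-15 \right)}\right) + a}{-415355 - 345651} = \frac{188 \left(252 + \frac{2}{17}\right) - \frac{413617}{4177}}{-415355 - 345651} = \frac{188 \cdot \frac{4286}{17} - \frac{413617}{4177}}{-761006} = \left(\frac{805768}{17} - \frac{413617}{4177}\right) \left(- \frac{1}{761006}\right) = \frac{3358661447}{71009} \left(- \frac{1}{761006}\right) = - \frac{3358661447}{54038275054}$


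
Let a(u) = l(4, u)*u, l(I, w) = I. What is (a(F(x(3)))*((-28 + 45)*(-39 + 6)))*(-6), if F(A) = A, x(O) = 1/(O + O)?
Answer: 2244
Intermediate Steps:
x(O) = 1/(2*O)
a(u) = 4*u
(a(F(x(3)))*((-28 + 45)*(-39 + 6)))*(-6) = ((4*((½)/3))*((-28 + 45)*(-39 + 6)))*(-6) = ((4*((½)*(⅓)))*(17*(-33)))*(-6) = ((4*(⅙))*(-561))*(-6) = ((⅔)*(-561))*(-6) = -374*(-6) = 2244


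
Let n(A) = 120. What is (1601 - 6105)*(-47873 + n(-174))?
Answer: 215079512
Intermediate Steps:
(1601 - 6105)*(-47873 + n(-174)) = (1601 - 6105)*(-47873 + 120) = -4504*(-47753) = 215079512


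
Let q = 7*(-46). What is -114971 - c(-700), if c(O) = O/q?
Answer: -2644383/23 ≈ -1.1497e+5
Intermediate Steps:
q = -322
c(O) = -O/322 (c(O) = O/(-322) = O*(-1/322) = -O/322)
-114971 - c(-700) = -114971 - (-1)*(-700)/322 = -114971 - 1*50/23 = -114971 - 50/23 = -2644383/23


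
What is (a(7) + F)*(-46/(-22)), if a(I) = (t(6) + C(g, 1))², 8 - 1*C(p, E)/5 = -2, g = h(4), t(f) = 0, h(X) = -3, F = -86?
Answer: 55522/11 ≈ 5047.5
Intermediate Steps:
g = -3
C(p, E) = 50 (C(p, E) = 40 - 5*(-2) = 40 + 10 = 50)
a(I) = 2500 (a(I) = (0 + 50)² = 50² = 2500)
(a(7) + F)*(-46/(-22)) = (2500 - 86)*(-46/(-22)) = 2414*(-46*(-1/22)) = 2414*(23/11) = 55522/11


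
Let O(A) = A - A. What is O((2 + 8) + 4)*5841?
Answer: 0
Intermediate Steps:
O(A) = 0
O((2 + 8) + 4)*5841 = 0*5841 = 0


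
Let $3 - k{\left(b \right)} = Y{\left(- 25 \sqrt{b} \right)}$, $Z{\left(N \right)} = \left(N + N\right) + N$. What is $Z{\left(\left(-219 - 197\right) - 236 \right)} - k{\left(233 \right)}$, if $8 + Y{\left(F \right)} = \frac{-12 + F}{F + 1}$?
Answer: $- \frac{286296771}{145624} + \frac{325 \sqrt{233}}{145624} \approx -1966.0$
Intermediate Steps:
$Y{\left(F \right)} = -8 + \frac{-12 + F}{1 + F}$ ($Y{\left(F \right)} = -8 + \frac{-12 + F}{F + 1} = -8 + \frac{-12 + F}{1 + F}$)
$Z{\left(N \right)} = 3 N$ ($Z{\left(N \right)} = 2 N + N = 3 N$)
$k{\left(b \right)} = 3 - \frac{-20 + 175 \sqrt{b}}{1 - 25 \sqrt{b}}$ ($k{\left(b \right)} = 3 - \frac{-20 - 7 \left(- 25 \sqrt{b}\right)}{1 - 25 \sqrt{b}} = 3 - \frac{-20 + 175 \sqrt{b}}{1 - 25 \sqrt{b}}$)
$Z{\left(\left(-219 - 197\right) - 236 \right)} - k{\left(233 \right)} = 3 \left(\left(-219 - 197\right) - 236\right) - \frac{-23 + 250 \sqrt{233}}{-1 + 25 \sqrt{233}} = 3 \left(-416 - 236\right) - \frac{-23 + 250 \sqrt{233}}{-1 + 25 \sqrt{233}} = 3 \left(-652\right) - \frac{-23 + 250 \sqrt{233}}{-1 + 25 \sqrt{233}} = -1956 - \frac{-23 + 250 \sqrt{233}}{-1 + 25 \sqrt{233}}$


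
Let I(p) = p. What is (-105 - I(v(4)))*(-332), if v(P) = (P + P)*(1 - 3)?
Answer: 29548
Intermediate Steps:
v(P) = -4*P (v(P) = (2*P)*(-2) = -4*P)
(-105 - I(v(4)))*(-332) = (-105 - (-4)*4)*(-332) = (-105 - 1*(-16))*(-332) = (-105 + 16)*(-332) = -89*(-332) = 29548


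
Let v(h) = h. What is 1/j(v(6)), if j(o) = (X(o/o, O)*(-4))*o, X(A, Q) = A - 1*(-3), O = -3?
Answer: -1/96 ≈ -0.010417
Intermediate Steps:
X(A, Q) = 3 + A (X(A, Q) = A + 3 = 3 + A)
j(o) = -16*o (j(o) = ((3 + o/o)*(-4))*o = ((3 + 1)*(-4))*o = (4*(-4))*o = -16*o)
1/j(v(6)) = 1/(-16*6) = 1/(-96) = -1/96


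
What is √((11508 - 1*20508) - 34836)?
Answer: 2*I*√10959 ≈ 209.37*I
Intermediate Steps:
√((11508 - 1*20508) - 34836) = √((11508 - 20508) - 34836) = √(-9000 - 34836) = √(-43836) = 2*I*√10959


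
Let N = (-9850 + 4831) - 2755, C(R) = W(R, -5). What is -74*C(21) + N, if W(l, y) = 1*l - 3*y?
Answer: -10438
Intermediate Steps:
W(l, y) = l - 3*y
C(R) = 15 + R (C(R) = R - 3*(-5) = R + 15 = 15 + R)
N = -7774 (N = -5019 - 2755 = -7774)
-74*C(21) + N = -74*(15 + 21) - 7774 = -74*36 - 7774 = -2664 - 7774 = -10438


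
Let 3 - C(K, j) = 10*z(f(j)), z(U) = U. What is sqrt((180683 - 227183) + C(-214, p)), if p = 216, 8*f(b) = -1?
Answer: 163*I*sqrt(7)/2 ≈ 215.63*I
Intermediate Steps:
f(b) = -1/8 (f(b) = (1/8)*(-1) = -1/8)
C(K, j) = 17/4 (C(K, j) = 3 - 10*(-1)/8 = 3 - 1*(-5/4) = 3 + 5/4 = 17/4)
sqrt((180683 - 227183) + C(-214, p)) = sqrt((180683 - 227183) + 17/4) = sqrt(-46500 + 17/4) = sqrt(-185983/4) = 163*I*sqrt(7)/2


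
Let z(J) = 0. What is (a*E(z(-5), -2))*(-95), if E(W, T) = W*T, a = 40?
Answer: 0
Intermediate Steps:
E(W, T) = T*W
(a*E(z(-5), -2))*(-95) = (40*(-2*0))*(-95) = (40*0)*(-95) = 0*(-95) = 0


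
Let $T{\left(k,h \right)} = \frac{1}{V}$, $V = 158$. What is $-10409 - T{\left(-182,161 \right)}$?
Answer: $- \frac{1644623}{158} \approx -10409.0$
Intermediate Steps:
$T{\left(k,h \right)} = \frac{1}{158}$
$-10409 - T{\left(-182,161 \right)} = -10409 - \frac{1}{158} = - \frac{1644623}{158}$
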